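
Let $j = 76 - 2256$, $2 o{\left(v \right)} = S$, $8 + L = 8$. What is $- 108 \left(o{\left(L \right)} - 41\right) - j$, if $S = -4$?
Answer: $6824$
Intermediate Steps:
$L = 0$ ($L = -8 + 8 = 0$)
$o{\left(v \right)} = -2$ ($o{\left(v \right)} = \frac{1}{2} \left(-4\right) = -2$)
$j = -2180$ ($j = 76 - 2256 = -2180$)
$- 108 \left(o{\left(L \right)} - 41\right) - j = - 108 \left(-2 - 41\right) - -2180 = \left(-108\right) \left(-43\right) + 2180 = 4644 + 2180 = 6824$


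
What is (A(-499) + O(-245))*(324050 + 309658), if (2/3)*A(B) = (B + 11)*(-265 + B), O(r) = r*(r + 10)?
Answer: 390885669684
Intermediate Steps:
O(r) = r*(10 + r)
A(B) = 3*(-265 + B)*(11 + B)/2 (A(B) = 3*((B + 11)*(-265 + B))/2 = 3*((11 + B)*(-265 + B))/2 = 3*((-265 + B)*(11 + B))/2 = 3*(-265 + B)*(11 + B)/2)
(A(-499) + O(-245))*(324050 + 309658) = ((-8745/2 - 381*(-499) + (3/2)*(-499)²) - 245*(10 - 245))*(324050 + 309658) = ((-8745/2 + 190119 + (3/2)*249001) - 245*(-235))*633708 = ((-8745/2 + 190119 + 747003/2) + 57575)*633708 = (559248 + 57575)*633708 = 616823*633708 = 390885669684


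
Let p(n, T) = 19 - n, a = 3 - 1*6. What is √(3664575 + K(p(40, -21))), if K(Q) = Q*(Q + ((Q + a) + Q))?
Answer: 3*√407329 ≈ 1914.7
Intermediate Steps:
a = -3 (a = 3 - 6 = -3)
K(Q) = Q*(-3 + 3*Q) (K(Q) = Q*(Q + ((Q - 3) + Q)) = Q*(Q + ((-3 + Q) + Q)) = Q*(Q + (-3 + 2*Q)) = Q*(-3 + 3*Q))
√(3664575 + K(p(40, -21))) = √(3664575 + 3*(19 - 1*40)*(-1 + (19 - 1*40))) = √(3664575 + 3*(19 - 40)*(-1 + (19 - 40))) = √(3664575 + 3*(-21)*(-1 - 21)) = √(3664575 + 3*(-21)*(-22)) = √(3664575 + 1386) = √3665961 = 3*√407329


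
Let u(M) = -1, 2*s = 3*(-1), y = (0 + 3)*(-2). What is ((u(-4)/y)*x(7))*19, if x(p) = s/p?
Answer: -19/28 ≈ -0.67857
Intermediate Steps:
y = -6 (y = 3*(-2) = -6)
s = -3/2 (s = (3*(-1))/2 = (½)*(-3) = -3/2 ≈ -1.5000)
x(p) = -3/(2*p)
((u(-4)/y)*x(7))*19 = ((-1/(-6))*(-3/2/7))*19 = ((-1*(-⅙))*(-3/2*⅐))*19 = ((⅙)*(-3/14))*19 = -1/28*19 = -19/28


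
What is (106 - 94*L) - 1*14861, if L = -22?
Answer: -12687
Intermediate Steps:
(106 - 94*L) - 1*14861 = (106 - 94*(-22)) - 1*14861 = (106 + 2068) - 14861 = 2174 - 14861 = -12687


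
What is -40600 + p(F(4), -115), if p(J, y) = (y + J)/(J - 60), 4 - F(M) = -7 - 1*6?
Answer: -1745702/43 ≈ -40598.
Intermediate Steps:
F(M) = 17 (F(M) = 4 - (-7 - 1*6) = 4 - (-7 - 6) = 4 - 1*(-13) = 4 + 13 = 17)
p(J, y) = (J + y)/(-60 + J)
-40600 + p(F(4), -115) = -40600 + (17 - 115)/(-60 + 17) = -40600 - 98/(-43) = -40600 - 1/43*(-98) = -40600 + 98/43 = -1745702/43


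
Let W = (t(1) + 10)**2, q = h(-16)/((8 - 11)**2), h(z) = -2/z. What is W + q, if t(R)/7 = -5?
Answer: 45001/72 ≈ 625.01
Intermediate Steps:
q = 1/72 (q = (-2/(-16))/((8 - 11)**2) = (-2*(-1/16))/((-3)**2) = (1/8)/9 = (1/8)*(1/9) = 1/72 ≈ 0.013889)
t(R) = -35 (t(R) = 7*(-5) = -35)
W = 625 (W = (-35 + 10)**2 = (-25)**2 = 625)
W + q = 625 + 1/72 = 45001/72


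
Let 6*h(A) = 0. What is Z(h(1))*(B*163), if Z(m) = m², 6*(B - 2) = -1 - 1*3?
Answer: 0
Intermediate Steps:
h(A) = 0 (h(A) = (⅙)*0 = 0)
B = 4/3 (B = 2 + (-1 - 1*3)/6 = 2 + (-1 - 3)/6 = 2 + (⅙)*(-4) = 2 - ⅔ = 4/3 ≈ 1.3333)
Z(h(1))*(B*163) = 0²*((4/3)*163) = 0*(652/3) = 0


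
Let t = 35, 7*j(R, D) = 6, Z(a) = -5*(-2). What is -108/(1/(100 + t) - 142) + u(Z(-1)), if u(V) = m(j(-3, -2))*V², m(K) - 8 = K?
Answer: 118949860/134183 ≈ 886.47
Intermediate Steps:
Z(a) = 10
j(R, D) = 6/7 (j(R, D) = (⅐)*6 = 6/7)
m(K) = 8 + K
u(V) = 62*V²/7 (u(V) = (8 + 6/7)*V² = 62*V²/7)
-108/(1/(100 + t) - 142) + u(Z(-1)) = -108/(1/(100 + 35) - 142) + (62/7)*10² = -108/(1/135 - 142) + (62/7)*100 = -108/(1/135 - 142) + 6200/7 = -108/(-19169/135) + 6200/7 = -135/19169*(-108) + 6200/7 = 14580/19169 + 6200/7 = 118949860/134183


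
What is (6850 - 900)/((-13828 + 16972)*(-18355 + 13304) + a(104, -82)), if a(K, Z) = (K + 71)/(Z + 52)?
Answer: -35700/95282099 ≈ -0.00037468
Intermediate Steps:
a(K, Z) = (71 + K)/(52 + Z)
(6850 - 900)/((-13828 + 16972)*(-18355 + 13304) + a(104, -82)) = (6850 - 900)/((-13828 + 16972)*(-18355 + 13304) + (71 + 104)/(52 - 82)) = 5950/(3144*(-5051) + 175/(-30)) = 5950/(-15880344 - 1/30*175) = 5950/(-15880344 - 35/6) = 5950/(-95282099/6) = 5950*(-6/95282099) = -35700/95282099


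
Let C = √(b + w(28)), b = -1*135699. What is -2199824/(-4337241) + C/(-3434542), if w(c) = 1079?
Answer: 2199824/4337241 - I*√33655/1717271 ≈ 0.50719 - 0.00010683*I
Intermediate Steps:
b = -135699
C = 2*I*√33655 (C = √(-135699 + 1079) = √(-134620) = 2*I*√33655 ≈ 366.91*I)
-2199824/(-4337241) + C/(-3434542) = -2199824/(-4337241) + (2*I*√33655)/(-3434542) = -2199824*(-1/4337241) + (2*I*√33655)*(-1/3434542) = 2199824/4337241 - I*√33655/1717271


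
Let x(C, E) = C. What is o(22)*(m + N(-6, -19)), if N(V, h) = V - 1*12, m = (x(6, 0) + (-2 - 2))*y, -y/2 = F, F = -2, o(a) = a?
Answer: -220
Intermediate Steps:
y = 4 (y = -2*(-2) = 4)
m = 8 (m = (6 + (-2 - 2))*4 = (6 - 4)*4 = 2*4 = 8)
N(V, h) = -12 + V (N(V, h) = V - 12 = -12 + V)
o(22)*(m + N(-6, -19)) = 22*(8 + (-12 - 6)) = 22*(8 - 18) = 22*(-10) = -220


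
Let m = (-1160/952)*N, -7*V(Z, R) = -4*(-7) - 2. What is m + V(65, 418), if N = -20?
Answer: 2458/119 ≈ 20.655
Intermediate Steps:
V(Z, R) = -26/7 (V(Z, R) = -(-4*(-7) - 2)/7 = -(28 - 2)/7 = -1/7*26 = -26/7)
m = 2900/119 (m = -1160/952*(-20) = -1160*1/952*(-20) = -145/119*(-20) = 2900/119 ≈ 24.370)
m + V(65, 418) = 2900/119 - 26/7 = 2458/119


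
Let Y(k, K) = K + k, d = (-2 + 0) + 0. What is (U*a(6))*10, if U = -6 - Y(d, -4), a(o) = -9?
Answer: 0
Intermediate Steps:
d = -2 (d = -2 + 0 = -2)
U = 0 (U = -6 - (-4 - 2) = -6 - 1*(-6) = -6 + 6 = 0)
(U*a(6))*10 = (0*(-9))*10 = 0*10 = 0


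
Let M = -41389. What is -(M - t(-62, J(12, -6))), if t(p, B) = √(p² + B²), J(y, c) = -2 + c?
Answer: 41389 + 2*√977 ≈ 41452.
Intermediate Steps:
t(p, B) = √(B² + p²)
-(M - t(-62, J(12, -6))) = -(-41389 - √((-2 - 6)² + (-62)²)) = -(-41389 - √((-8)² + 3844)) = -(-41389 - √(64 + 3844)) = -(-41389 - √3908) = -(-41389 - 2*√977) = 41389 + 2*√977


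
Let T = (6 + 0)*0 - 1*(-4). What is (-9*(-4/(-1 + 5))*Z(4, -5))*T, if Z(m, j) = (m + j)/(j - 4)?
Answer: 4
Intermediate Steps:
Z(m, j) = (j + m)/(-4 + j)
T = 4 (T = 6*0 + 4 = 0 + 4 = 4)
(-9*(-4/(-1 + 5))*Z(4, -5))*T = -9*(-4/(-1 + 5))*(-5 + 4)/(-4 - 5)*4 = -9*(-4/4)*-1/(-9)*4 = -9*(-4*¼)*(-⅑*(-1))*4 = -(-9)/9*4 = -9*(-⅑)*4 = 1*4 = 4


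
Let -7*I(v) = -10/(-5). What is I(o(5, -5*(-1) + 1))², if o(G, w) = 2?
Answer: 4/49 ≈ 0.081633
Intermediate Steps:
I(v) = -2/7 (I(v) = -(-10)/(7*(-5)) = -(-10)*(-1)/(7*5) = -⅐*2 = -2/7)
I(o(5, -5*(-1) + 1))² = (-2/7)² = 4/49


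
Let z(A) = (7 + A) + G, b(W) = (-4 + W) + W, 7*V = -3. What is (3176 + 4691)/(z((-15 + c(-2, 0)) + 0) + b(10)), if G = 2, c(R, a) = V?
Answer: 55069/67 ≈ 821.93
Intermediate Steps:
V = -3/7 (V = (1/7)*(-3) = -3/7 ≈ -0.42857)
c(R, a) = -3/7
b(W) = -4 + 2*W
z(A) = 9 + A (z(A) = (7 + A) + 2 = 9 + A)
(3176 + 4691)/(z((-15 + c(-2, 0)) + 0) + b(10)) = (3176 + 4691)/((9 + ((-15 - 3/7) + 0)) + (-4 + 2*10)) = 7867/((9 + (-108/7 + 0)) + (-4 + 20)) = 7867/((9 - 108/7) + 16) = 7867/(-45/7 + 16) = 7867/(67/7) = 7867*(7/67) = 55069/67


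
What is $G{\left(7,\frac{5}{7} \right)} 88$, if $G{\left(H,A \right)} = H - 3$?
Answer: $352$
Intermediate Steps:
$G{\left(H,A \right)} = -3 + H$ ($G{\left(H,A \right)} = H - 3 = -3 + H$)
$G{\left(7,\frac{5}{7} \right)} 88 = \left(-3 + 7\right) 88 = 4 \cdot 88 = 352$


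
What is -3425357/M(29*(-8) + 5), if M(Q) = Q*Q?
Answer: -3425357/51529 ≈ -66.474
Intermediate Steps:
M(Q) = Q²
-3425357/M(29*(-8) + 5) = -3425357/(29*(-8) + 5)² = -3425357/(-232 + 5)² = -3425357/((-227)²) = -3425357/51529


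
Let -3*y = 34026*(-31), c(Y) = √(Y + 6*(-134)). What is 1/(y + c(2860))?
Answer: 175801/61811982174 - √514/61811982174 ≈ 2.8438e-6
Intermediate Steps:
c(Y) = √(-804 + Y) (c(Y) = √(Y - 804) = √(-804 + Y))
y = 351602 (y = -11342*(-31) = -⅓*(-1054806) = 351602)
1/(y + c(2860)) = 1/(351602 + √(-804 + 2860)) = 1/(351602 + √2056) = 1/(351602 + 2*√514)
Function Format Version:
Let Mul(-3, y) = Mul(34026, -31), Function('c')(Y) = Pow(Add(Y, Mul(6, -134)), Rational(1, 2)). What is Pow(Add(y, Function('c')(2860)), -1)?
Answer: Add(Rational(175801, 61811982174), Mul(Rational(-1, 61811982174), Pow(514, Rational(1, 2)))) ≈ 2.8438e-6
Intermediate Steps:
Function('c')(Y) = Pow(Add(-804, Y), Rational(1, 2)) (Function('c')(Y) = Pow(Add(Y, -804), Rational(1, 2)) = Pow(Add(-804, Y), Rational(1, 2)))
y = 351602 (y = Mul(Rational(-1, 3), Mul(34026, -31)) = Mul(Rational(-1, 3), -1054806) = 351602)
Pow(Add(y, Function('c')(2860)), -1) = Pow(Add(351602, Pow(Add(-804, 2860), Rational(1, 2))), -1) = Pow(Add(351602, Pow(2056, Rational(1, 2))), -1) = Pow(Add(351602, Mul(2, Pow(514, Rational(1, 2)))), -1)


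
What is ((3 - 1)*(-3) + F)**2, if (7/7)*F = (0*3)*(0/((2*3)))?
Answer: 36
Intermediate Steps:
F = 0 (F = (0*3)*(0/((2*3))) = 0*(0/6) = 0*(0*(1/6)) = 0*0 = 0)
((3 - 1)*(-3) + F)**2 = ((3 - 1)*(-3) + 0)**2 = (2*(-3) + 0)**2 = (-6 + 0)**2 = (-6)**2 = 36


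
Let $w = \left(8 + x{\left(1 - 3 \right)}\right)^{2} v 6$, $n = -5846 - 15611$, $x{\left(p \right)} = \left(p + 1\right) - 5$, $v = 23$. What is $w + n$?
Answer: $-20905$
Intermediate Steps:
$x{\left(p \right)} = -4 + p$ ($x{\left(p \right)} = \left(1 + p\right) - 5 = -4 + p$)
$n = -21457$ ($n = -5846 - 15611 = -21457$)
$w = 552$ ($w = \left(8 + \left(-4 + \left(1 - 3\right)\right)\right)^{2} \cdot 23 \cdot 6 = \left(8 - 6\right)^{2} \cdot 138 = 2^{2} \cdot 138 = 4 \cdot 138 = 552$)
$w + n = 552 - 21457 = -20905$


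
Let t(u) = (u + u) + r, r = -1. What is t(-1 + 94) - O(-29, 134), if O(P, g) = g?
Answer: 51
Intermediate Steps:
t(u) = -1 + 2*u (t(u) = (u + u) - 1 = 2*u - 1 = -1 + 2*u)
t(-1 + 94) - O(-29, 134) = (-1 + 2*(-1 + 94)) - 1*134 = (-1 + 2*93) - 134 = (-1 + 186) - 134 = 185 - 134 = 51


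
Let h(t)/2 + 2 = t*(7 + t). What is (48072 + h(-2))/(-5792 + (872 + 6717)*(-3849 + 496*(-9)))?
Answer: -6864/9013307 ≈ -0.00076154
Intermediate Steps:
h(t) = -4 + 2*t*(7 + t) (h(t) = -4 + 2*(t*(7 + t)) = -4 + 2*t*(7 + t))
(48072 + h(-2))/(-5792 + (872 + 6717)*(-3849 + 496*(-9))) = (48072 + (-4 + 2*(-2)**2 + 14*(-2)))/(-5792 + (872 + 6717)*(-3849 + 496*(-9))) = (48072 + (-4 + 2*4 - 28))/(-5792 + 7589*(-3849 - 4464)) = (48072 + (-4 + 8 - 28))/(-5792 + 7589*(-8313)) = (48072 - 24)/(-5792 - 63087357) = 48048/(-63093149) = 48048*(-1/63093149) = -6864/9013307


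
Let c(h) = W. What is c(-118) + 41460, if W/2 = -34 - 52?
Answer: 41288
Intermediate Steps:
W = -172 (W = 2*(-34 - 52) = 2*(-86) = -172)
c(h) = -172
c(-118) + 41460 = -172 + 41460 = 41288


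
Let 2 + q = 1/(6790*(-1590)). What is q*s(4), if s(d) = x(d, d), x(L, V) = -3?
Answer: 21592201/3598700 ≈ 6.0000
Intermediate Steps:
s(d) = -3
q = -21592201/10796100 (q = -2 + 1/(6790*(-1590)) = -2 + (1/6790)*(-1/1590) = -2 - 1/10796100 = -21592201/10796100 ≈ -2.0000)
q*s(4) = -21592201/10796100*(-3) = 21592201/3598700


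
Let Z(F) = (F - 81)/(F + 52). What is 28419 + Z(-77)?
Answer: 710633/25 ≈ 28425.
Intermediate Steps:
Z(F) = (-81 + F)/(52 + F)
28419 + Z(-77) = 28419 + (-81 - 77)/(52 - 77) = 28419 - 158/(-25) = 28419 - 1/25*(-158) = 28419 + 158/25 = 710633/25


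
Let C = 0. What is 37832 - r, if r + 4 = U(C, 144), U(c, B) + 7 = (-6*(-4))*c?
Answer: 37843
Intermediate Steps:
U(c, B) = -7 + 24*c (U(c, B) = -7 + (-6*(-4))*c = -7 + 24*c)
r = -11 (r = -4 + (-7 + 24*0) = -4 + (-7 + 0) = -4 - 7 = -11)
37832 - r = 37832 - 1*(-11) = 37832 + 11 = 37843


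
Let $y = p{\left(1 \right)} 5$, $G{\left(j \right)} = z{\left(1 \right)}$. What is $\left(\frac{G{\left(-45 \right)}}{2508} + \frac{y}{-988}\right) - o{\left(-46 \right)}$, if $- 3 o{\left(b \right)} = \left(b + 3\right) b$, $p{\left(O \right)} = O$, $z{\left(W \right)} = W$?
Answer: $\frac{94284}{143} \approx 659.33$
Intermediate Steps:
$G{\left(j \right)} = 1$
$y = 5$ ($y = 1 \cdot 5 = 5$)
$o{\left(b \right)} = - \frac{b \left(3 + b\right)}{3}$ ($o{\left(b \right)} = - \frac{\left(b + 3\right) b}{3} = - \frac{\left(3 + b\right) b}{3} = - \frac{b \left(3 + b\right)}{3}$)
$\left(\frac{G{\left(-45 \right)}}{2508} + \frac{y}{-988}\right) - o{\left(-46 \right)} = \left(1 \cdot \frac{1}{2508} + \frac{5}{-988}\right) - \left(- \frac{1}{3}\right) \left(-46\right) \left(3 - 46\right) = \left(1 \cdot \frac{1}{2508} + 5 \left(- \frac{1}{988}\right)\right) - \left(- \frac{1}{3}\right) \left(-46\right) \left(-43\right) = \left(\frac{1}{2508} - \frac{5}{988}\right) - - \frac{1978}{3} = - \frac{2}{429} + \frac{1978}{3} = \frac{94284}{143}$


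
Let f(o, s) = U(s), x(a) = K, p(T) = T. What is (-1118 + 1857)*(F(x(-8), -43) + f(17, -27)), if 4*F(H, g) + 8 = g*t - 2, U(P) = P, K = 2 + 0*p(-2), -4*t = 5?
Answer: -189923/16 ≈ -11870.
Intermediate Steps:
t = -5/4 (t = -¼*5 = -5/4 ≈ -1.2500)
K = 2 (K = 2 + 0*(-2) = 2 + 0 = 2)
x(a) = 2
F(H, g) = -5/2 - 5*g/16 (F(H, g) = -2 + (g*(-5/4) - 2)/4 = -2 + (-5*g/4 - 2)/4 = -2 + (-2 - 5*g/4)/4 = -2 + (-½ - 5*g/16) = -5/2 - 5*g/16)
f(o, s) = s
(-1118 + 1857)*(F(x(-8), -43) + f(17, -27)) = (-1118 + 1857)*((-5/2 - 5/16*(-43)) - 27) = 739*((-5/2 + 215/16) - 27) = 739*(175/16 - 27) = 739*(-257/16) = -189923/16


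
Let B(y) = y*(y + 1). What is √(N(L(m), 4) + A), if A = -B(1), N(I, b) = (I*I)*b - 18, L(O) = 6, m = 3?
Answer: 2*√31 ≈ 11.136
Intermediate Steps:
B(y) = y*(1 + y)
N(I, b) = -18 + b*I² (N(I, b) = I²*b - 18 = b*I² - 18 = -18 + b*I²)
A = -2 (A = -(1 + 1) = -2 ≈ -2.0000)
√(N(L(m), 4) + A) = √((-18 + 4*6²) - 2) = √((-18 + 4*36) - 2) = √((-18 + 144) - 2) = √(126 - 2) = √124 = 2*√31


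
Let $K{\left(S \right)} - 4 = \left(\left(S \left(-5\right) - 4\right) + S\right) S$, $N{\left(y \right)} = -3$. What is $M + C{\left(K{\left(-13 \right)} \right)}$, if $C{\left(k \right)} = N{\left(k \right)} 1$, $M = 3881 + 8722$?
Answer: $12600$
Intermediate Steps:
$K{\left(S \right)} = 4 + S \left(-4 - 4 S\right)$ ($K{\left(S \right)} = 4 + \left(\left(S \left(-5\right) - 4\right) + S\right) S = 4 + \left(\left(- 5 S - 4\right) + S\right) S = 4 + \left(\left(-4 - 5 S\right) + S\right) S = 4 + \left(-4 - 4 S\right) S = 4 + S \left(-4 - 4 S\right)$)
$M = 12603$
$C{\left(k \right)} = -3$ ($C{\left(k \right)} = \left(-3\right) 1 = -3$)
$M + C{\left(K{\left(-13 \right)} \right)} = 12603 - 3 = 12600$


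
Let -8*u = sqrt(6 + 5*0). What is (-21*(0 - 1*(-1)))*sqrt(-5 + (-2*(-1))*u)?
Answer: -21*I*sqrt(20 + sqrt(6))/2 ≈ -49.75*I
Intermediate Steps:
u = -sqrt(6)/8 (u = -sqrt(6 + 5*0)/8 = -sqrt(6 + 0)/8 = -sqrt(6)/8 ≈ -0.30619)
(-21*(0 - 1*(-1)))*sqrt(-5 + (-2*(-1))*u) = (-21*(0 - 1*(-1)))*sqrt(-5 + (-2*(-1))*(-sqrt(6)/8)) = (-21*(0 + 1))*sqrt(-5 + 2*(-sqrt(6)/8)) = (-21*1)*sqrt(-5 - sqrt(6)/4) = -21*sqrt(-5 - sqrt(6)/4)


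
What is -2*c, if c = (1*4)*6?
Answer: -48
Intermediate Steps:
c = 24 (c = 4*6 = 24)
-2*c = -2*24 = -48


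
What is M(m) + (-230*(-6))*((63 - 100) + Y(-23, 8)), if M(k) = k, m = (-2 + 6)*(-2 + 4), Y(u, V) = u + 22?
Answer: -52432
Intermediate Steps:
Y(u, V) = 22 + u
m = 8 (m = 4*2 = 8)
M(m) + (-230*(-6))*((63 - 100) + Y(-23, 8)) = 8 + (-230*(-6))*((63 - 100) + (22 - 23)) = 8 + 1380*(-37 - 1) = 8 + 1380*(-38) = 8 - 52440 = -52432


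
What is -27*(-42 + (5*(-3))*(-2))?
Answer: 324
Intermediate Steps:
-27*(-42 + (5*(-3))*(-2)) = -27*(-42 - 15*(-2)) = -27*(-42 + 30) = -27*(-12) = 324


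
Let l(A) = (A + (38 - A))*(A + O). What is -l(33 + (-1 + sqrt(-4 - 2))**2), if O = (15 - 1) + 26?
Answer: -2584 + 76*I*sqrt(6) ≈ -2584.0 + 186.16*I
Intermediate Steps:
O = 40 (O = 14 + 26 = 40)
l(A) = 1520 + 38*A (l(A) = (A + (38 - A))*(A + 40) = 38*(40 + A) = 1520 + 38*A)
-l(33 + (-1 + sqrt(-4 - 2))**2) = -(1520 + 38*(33 + (-1 + sqrt(-4 - 2))**2)) = -(1520 + 38*(33 + (-1 + sqrt(-6))**2)) = -(1520 + 38*(33 + (-1 + I*sqrt(6))**2)) = -(1520 + (1254 + 38*(-1 + I*sqrt(6))**2)) = -(2774 + 38*(-1 + I*sqrt(6))**2) = -2774 - 38*(-1 + I*sqrt(6))**2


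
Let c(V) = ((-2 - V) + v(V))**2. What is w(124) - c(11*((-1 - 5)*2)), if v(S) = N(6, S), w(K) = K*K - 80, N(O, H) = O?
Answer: -3200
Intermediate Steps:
w(K) = -80 + K**2 (w(K) = K**2 - 80 = -80 + K**2)
v(S) = 6
c(V) = (4 - V)**2 (c(V) = ((-2 - V) + 6)**2 = (4 - V)**2)
w(124) - c(11*((-1 - 5)*2)) = (-80 + 124**2) - (-4 + 11*((-1 - 5)*2))**2 = (-80 + 15376) - (-4 + 11*(-6*2))**2 = 15296 - (-4 + 11*(-12))**2 = 15296 - (-4 - 132)**2 = 15296 - 1*(-136)**2 = 15296 - 1*18496 = 15296 - 18496 = -3200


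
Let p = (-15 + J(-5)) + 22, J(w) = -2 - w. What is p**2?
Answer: 100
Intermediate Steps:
p = 10 (p = (-15 + (-2 - 1*(-5))) + 22 = (-15 + (-2 + 5)) + 22 = (-15 + 3) + 22 = -12 + 22 = 10)
p**2 = 10**2 = 100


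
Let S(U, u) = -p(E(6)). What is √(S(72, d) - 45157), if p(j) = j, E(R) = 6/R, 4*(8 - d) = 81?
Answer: I*√45158 ≈ 212.5*I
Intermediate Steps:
d = -49/4 (d = 8 - ¼*81 = 8 - 81/4 = -49/4 ≈ -12.250)
S(U, u) = -1 (S(U, u) = -6/6 = -1*1 = -1)
√(S(72, d) - 45157) = √(-1 - 45157) = √(-45158) = I*√45158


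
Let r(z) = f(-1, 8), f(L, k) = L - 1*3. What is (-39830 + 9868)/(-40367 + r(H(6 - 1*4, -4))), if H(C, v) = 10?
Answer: 29962/40371 ≈ 0.74217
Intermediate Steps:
f(L, k) = -3 + L (f(L, k) = L - 3 = -3 + L)
r(z) = -4 (r(z) = -3 - 1 = -4)
(-39830 + 9868)/(-40367 + r(H(6 - 1*4, -4))) = (-39830 + 9868)/(-40367 - 4) = -29962/(-40371) = -29962*(-1/40371) = 29962/40371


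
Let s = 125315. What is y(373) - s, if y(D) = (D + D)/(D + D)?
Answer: -125314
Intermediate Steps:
y(D) = 1 (y(D) = (2*D)/((2*D)) = (2*D)*(1/(2*D)) = 1)
y(373) - s = 1 - 1*125315 = 1 - 125315 = -125314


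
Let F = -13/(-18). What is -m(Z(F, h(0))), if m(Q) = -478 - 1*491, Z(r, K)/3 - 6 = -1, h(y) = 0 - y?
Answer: 969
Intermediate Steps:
F = 13/18 (F = -13*(-1/18) = 13/18 ≈ 0.72222)
h(y) = -y
Z(r, K) = 15 (Z(r, K) = 18 + 3*(-1) = 18 - 3 = 15)
m(Q) = -969 (m(Q) = -478 - 491 = -969)
-m(Z(F, h(0))) = -1*(-969) = 969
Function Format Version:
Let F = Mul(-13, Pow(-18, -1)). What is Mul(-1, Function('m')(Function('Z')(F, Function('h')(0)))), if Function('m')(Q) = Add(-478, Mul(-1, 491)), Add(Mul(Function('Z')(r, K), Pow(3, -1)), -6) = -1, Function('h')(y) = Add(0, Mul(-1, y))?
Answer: 969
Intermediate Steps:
F = Rational(13, 18) (F = Mul(-13, Rational(-1, 18)) = Rational(13, 18) ≈ 0.72222)
Function('h')(y) = Mul(-1, y)
Function('Z')(r, K) = 15 (Function('Z')(r, K) = Add(18, Mul(3, -1)) = Add(18, -3) = 15)
Function('m')(Q) = -969 (Function('m')(Q) = Add(-478, -491) = -969)
Mul(-1, Function('m')(Function('Z')(F, Function('h')(0)))) = Mul(-1, -969) = 969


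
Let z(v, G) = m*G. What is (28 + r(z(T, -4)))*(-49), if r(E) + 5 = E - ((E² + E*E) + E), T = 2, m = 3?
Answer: 12985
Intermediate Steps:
z(v, G) = 3*G
r(E) = -5 - 2*E² (r(E) = -5 + (E - ((E² + E*E) + E)) = -5 + (E - ((E² + E²) + E)) = -5 + (E - (2*E² + E)) = -5 + (E - (E + 2*E²)) = -5 + (E + (-E - 2*E²)) = -5 - 2*E²)
(28 + r(z(T, -4)))*(-49) = (28 + (-5 - 2*(3*(-4))²))*(-49) = (28 + (-5 - 2*(-12)²))*(-49) = (28 + (-5 - 2*144))*(-49) = (28 + (-5 - 288))*(-49) = (28 - 293)*(-49) = -265*(-49) = 12985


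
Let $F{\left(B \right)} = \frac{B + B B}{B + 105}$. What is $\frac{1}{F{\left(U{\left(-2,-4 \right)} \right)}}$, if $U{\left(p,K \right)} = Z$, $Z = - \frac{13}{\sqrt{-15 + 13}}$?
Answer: $\frac{2 \left(- 105 \sqrt{2} - 13 i\right)}{13 \left(- 2 i + 13 \sqrt{2}\right)} \approx -1.2164 - 0.24111 i$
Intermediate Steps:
$Z = \frac{13 i \sqrt{2}}{2}$ ($Z = - \frac{13}{\sqrt{-2}} = - \frac{13}{i \sqrt{2}} = - 13 \left(- \frac{i \sqrt{2}}{2}\right) = \frac{13 i \sqrt{2}}{2} \approx 9.1924 i$)
$U{\left(p,K \right)} = \frac{13 i \sqrt{2}}{2}$
$F{\left(B \right)} = \frac{B + B^{2}}{105 + B}$
$\frac{1}{F{\left(U{\left(-2,-4 \right)} \right)}} = \frac{1}{\frac{13 i \sqrt{2}}{2} \frac{1}{105 + \frac{13 i \sqrt{2}}{2}} \left(1 + \frac{13 i \sqrt{2}}{2}\right)} = \frac{1}{\frac{13}{2} i \sqrt{2} \frac{1}{105 + \frac{13 i \sqrt{2}}{2}} \left(1 + \frac{13 i \sqrt{2}}{2}\right)} = - \frac{i \sqrt{2} \left(105 + \frac{13 i \sqrt{2}}{2}\right)}{13 \left(1 + \frac{13 i \sqrt{2}}{2}\right)}$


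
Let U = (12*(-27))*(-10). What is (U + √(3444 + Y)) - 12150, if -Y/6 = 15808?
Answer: -8910 + 6*I*√2539 ≈ -8910.0 + 302.33*I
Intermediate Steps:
Y = -94848 (Y = -6*15808 = -94848)
U = 3240 (U = -324*(-10) = 3240)
(U + √(3444 + Y)) - 12150 = (3240 + √(3444 - 94848)) - 12150 = (3240 + √(-91404)) - 12150 = (3240 + 6*I*√2539) - 12150 = -8910 + 6*I*√2539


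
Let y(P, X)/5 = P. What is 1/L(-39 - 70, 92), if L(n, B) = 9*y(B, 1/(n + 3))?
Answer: 1/4140 ≈ 0.00024155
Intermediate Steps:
y(P, X) = 5*P
L(n, B) = 45*B (L(n, B) = 9*(5*B) = 45*B)
1/L(-39 - 70, 92) = 1/(45*92) = 1/4140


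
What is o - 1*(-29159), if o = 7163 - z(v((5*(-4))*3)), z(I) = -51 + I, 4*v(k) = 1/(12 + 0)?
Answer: 1745903/48 ≈ 36373.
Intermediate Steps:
v(k) = 1/48 (v(k) = 1/(4*(12 + 0)) = (1/4)/12 = (1/4)*(1/12) = 1/48)
o = 346271/48 (o = 7163 - (-51 + 1/48) = 7163 - 1*(-2447/48) = 7163 + 2447/48 = 346271/48 ≈ 7214.0)
o - 1*(-29159) = 346271/48 - 1*(-29159) = 346271/48 + 29159 = 1745903/48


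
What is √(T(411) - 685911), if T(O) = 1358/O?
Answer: I*√115864213893/411 ≈ 828.2*I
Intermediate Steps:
√(T(411) - 685911) = √(1358/411 - 685911) = √(-281908063/411) = I*√115864213893/411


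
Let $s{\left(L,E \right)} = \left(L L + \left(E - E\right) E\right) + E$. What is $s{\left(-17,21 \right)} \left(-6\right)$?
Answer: $-1860$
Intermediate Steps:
$s{\left(L,E \right)} = E + L^{2}$ ($s{\left(L,E \right)} = \left(L^{2} + 0 E\right) + E = \left(L^{2} + 0\right) + E = L^{2} + E = E + L^{2}$)
$s{\left(-17,21 \right)} \left(-6\right) = \left(21 + \left(-17\right)^{2}\right) \left(-6\right) = \left(21 + 289\right) \left(-6\right) = 310 \left(-6\right) = -1860$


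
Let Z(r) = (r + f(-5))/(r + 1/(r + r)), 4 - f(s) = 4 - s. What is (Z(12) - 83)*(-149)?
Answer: 3549031/289 ≈ 12280.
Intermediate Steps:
f(s) = s (f(s) = 4 - (4 - s) = 4 + (-4 + s) = s)
Z(r) = (-5 + r)/(r + 1/(2*r)) (Z(r) = (r - 5)/(r + 1/(r + r)) = (-5 + r)/(r + 1/(2*r)))
(Z(12) - 83)*(-149) = (2*12*(-5 + 12)/(1 + 2*12**2) - 83)*(-149) = (2*12*7/(1 + 2*144) - 83)*(-149) = (2*12*7/(1 + 288) - 83)*(-149) = (2*12*7/289 - 83)*(-149) = (2*12*(1/289)*7 - 83)*(-149) = (168/289 - 83)*(-149) = -23819/289*(-149) = 3549031/289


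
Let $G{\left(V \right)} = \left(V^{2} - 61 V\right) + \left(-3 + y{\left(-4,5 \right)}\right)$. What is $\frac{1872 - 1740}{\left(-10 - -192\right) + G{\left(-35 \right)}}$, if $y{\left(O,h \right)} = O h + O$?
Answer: $\frac{132}{3515} \approx 0.037553$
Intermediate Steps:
$y{\left(O,h \right)} = O + O h$
$G{\left(V \right)} = -27 + V^{2} - 61 V$ ($G{\left(V \right)} = \left(V^{2} - 61 V\right) - \left(3 + 4 \left(1 + 5\right)\right) = \left(V^{2} - 61 V\right) - 27 = -27 + V^{2} - 61 V$)
$\frac{1872 - 1740}{\left(-10 - -192\right) + G{\left(-35 \right)}} = \frac{1872 - 1740}{\left(-10 - -192\right) - \left(-2108 - 1225\right)} = \frac{1872 - 1740}{\left(-10 + 192\right) + \left(-27 + 1225 + 2135\right)} = \frac{132}{182 + 3333} = \frac{132}{3515}$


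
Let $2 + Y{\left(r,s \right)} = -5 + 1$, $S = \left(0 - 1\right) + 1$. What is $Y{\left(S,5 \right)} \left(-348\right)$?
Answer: $2088$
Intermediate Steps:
$S = 0$ ($S = -1 + 1 = 0$)
$Y{\left(r,s \right)} = -6$ ($Y{\left(r,s \right)} = -2 + \left(-5 + 1\right) = -2 - 4 = -6$)
$Y{\left(S,5 \right)} \left(-348\right) = \left(-6\right) \left(-348\right) = 2088$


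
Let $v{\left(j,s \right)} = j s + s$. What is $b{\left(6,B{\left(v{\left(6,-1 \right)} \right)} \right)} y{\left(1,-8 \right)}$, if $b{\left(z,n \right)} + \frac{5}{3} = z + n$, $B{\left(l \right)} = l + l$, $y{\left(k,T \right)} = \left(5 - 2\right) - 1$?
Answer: $- \frac{58}{3} \approx -19.333$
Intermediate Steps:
$y{\left(k,T \right)} = 2$ ($y{\left(k,T \right)} = 3 - 1 = 2$)
$v{\left(j,s \right)} = s + j s$
$B{\left(l \right)} = 2 l$
$b{\left(z,n \right)} = - \frac{5}{3} + n + z$ ($b{\left(z,n \right)} = - \frac{5}{3} + \left(z + n\right) = - \frac{5}{3} + \left(n + z\right) = - \frac{5}{3} + n + z$)
$b{\left(6,B{\left(v{\left(6,-1 \right)} \right)} \right)} y{\left(1,-8 \right)} = \left(- \frac{5}{3} + 2 \left(- (1 + 6)\right) + 6\right) 2 = \left(- \frac{5}{3} + 2 \left(\left(-1\right) 7\right) + 6\right) 2 = \left(- \frac{5}{3} + 2 \left(-7\right) + 6\right) 2 = \left(- \frac{5}{3} - 14 + 6\right) 2 = \left(- \frac{29}{3}\right) 2 = - \frac{58}{3}$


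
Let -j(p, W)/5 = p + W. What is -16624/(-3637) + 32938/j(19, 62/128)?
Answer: -175889808/527365 ≈ -333.53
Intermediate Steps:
j(p, W) = -5*W - 5*p (j(p, W) = -5*(p + W) = -5*(W + p) = -5*W - 5*p)
-16624/(-3637) + 32938/j(19, 62/128) = -16624/(-3637) + 32938/(-310/128 - 5*19) = -16624*(-1/3637) + 32938/(-310/128 - 95) = 16624/3637 + 32938/(-5*31/64 - 95) = 16624/3637 + 32938/(-155/64 - 95) = 16624/3637 + 32938/(-6235/64) = 16624/3637 + 32938*(-64/6235) = 16624/3637 - 49024/145 = -175889808/527365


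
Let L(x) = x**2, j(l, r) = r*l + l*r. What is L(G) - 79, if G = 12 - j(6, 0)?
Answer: 65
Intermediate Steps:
j(l, r) = 2*l*r (j(l, r) = l*r + l*r = 2*l*r)
G = 12 (G = 12 - 2*6*0 = 12 - 1*0 = 12 + 0 = 12)
L(G) - 79 = 12**2 - 79 = 144 - 79 = 65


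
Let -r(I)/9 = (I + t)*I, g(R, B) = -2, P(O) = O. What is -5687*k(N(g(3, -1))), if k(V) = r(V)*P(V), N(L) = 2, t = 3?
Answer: 1023660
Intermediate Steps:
r(I) = -9*I*(3 + I) (r(I) = -9*(I + 3)*I = -9*(3 + I)*I = -9*I*(3 + I))
k(V) = -9*V²*(3 + V) (k(V) = (-9*V*(3 + V))*V = -9*V²*(3 + V))
-5687*k(N(g(3, -1))) = -51183*2²*(-3 - 1*2) = -51183*4*(-3 - 2) = -51183*4*(-5) = -5687*(-180) = 1023660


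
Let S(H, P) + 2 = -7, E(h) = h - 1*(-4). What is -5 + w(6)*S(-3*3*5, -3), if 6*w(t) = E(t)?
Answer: -20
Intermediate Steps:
E(h) = 4 + h (E(h) = h + 4 = 4 + h)
S(H, P) = -9 (S(H, P) = -2 - 7 = -9)
w(t) = ⅔ + t/6 (w(t) = (4 + t)/6 = ⅔ + t/6)
-5 + w(6)*S(-3*3*5, -3) = -5 + (⅔ + (⅙)*6)*(-9) = -5 + (⅔ + 1)*(-9) = -5 + (5/3)*(-9) = -5 - 15 = -20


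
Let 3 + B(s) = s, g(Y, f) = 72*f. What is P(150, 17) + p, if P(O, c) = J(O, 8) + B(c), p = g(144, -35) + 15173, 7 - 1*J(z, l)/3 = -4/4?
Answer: 12691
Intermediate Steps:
J(z, l) = 24 (J(z, l) = 21 - (-12)/4 = 21 - 3*(-1) = 21 + 3 = 24)
B(s) = -3 + s
p = 12653 (p = 72*(-35) + 15173 = -2520 + 15173 = 12653)
P(O, c) = 21 + c (P(O, c) = 24 + (-3 + c) = 21 + c)
P(150, 17) + p = (21 + 17) + 12653 = 38 + 12653 = 12691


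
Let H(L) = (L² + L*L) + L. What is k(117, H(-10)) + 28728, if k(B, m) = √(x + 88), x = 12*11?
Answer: 28728 + 2*√55 ≈ 28743.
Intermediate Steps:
x = 132
H(L) = L + 2*L² (H(L) = (L² + L²) + L = 2*L² + L = L + 2*L²)
k(B, m) = 2*√55 (k(B, m) = √(132 + 88) = √220 = 2*√55)
k(117, H(-10)) + 28728 = 2*√55 + 28728 = 28728 + 2*√55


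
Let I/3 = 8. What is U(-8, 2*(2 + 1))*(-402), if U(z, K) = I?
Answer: -9648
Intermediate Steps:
I = 24 (I = 3*8 = 24)
U(z, K) = 24
U(-8, 2*(2 + 1))*(-402) = 24*(-402) = -9648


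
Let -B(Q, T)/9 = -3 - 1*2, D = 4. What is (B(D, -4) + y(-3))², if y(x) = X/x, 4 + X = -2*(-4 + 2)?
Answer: 2025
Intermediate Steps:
X = 0 (X = -4 - 2*(-4 + 2) = -4 - 2*(-2) = -4 + 4 = 0)
B(Q, T) = 45 (B(Q, T) = -9*(-3 - 1*2) = -9*(-3 - 2) = -9*(-5) = 45)
y(x) = 0 (y(x) = 0/x = 0)
(B(D, -4) + y(-3))² = (45 + 0)² = 45² = 2025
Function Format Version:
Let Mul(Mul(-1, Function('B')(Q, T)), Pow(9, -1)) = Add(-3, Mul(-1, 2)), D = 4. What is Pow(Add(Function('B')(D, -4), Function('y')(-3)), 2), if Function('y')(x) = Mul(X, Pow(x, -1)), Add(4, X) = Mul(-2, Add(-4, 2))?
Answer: 2025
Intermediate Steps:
X = 0 (X = Add(-4, Mul(-2, Add(-4, 2))) = Add(-4, Mul(-2, -2)) = Add(-4, 4) = 0)
Function('B')(Q, T) = 45 (Function('B')(Q, T) = Mul(-9, Add(-3, Mul(-1, 2))) = Mul(-9, Add(-3, -2)) = Mul(-9, -5) = 45)
Function('y')(x) = 0 (Function('y')(x) = Mul(0, Pow(x, -1)) = 0)
Pow(Add(Function('B')(D, -4), Function('y')(-3)), 2) = Pow(Add(45, 0), 2) = Pow(45, 2) = 2025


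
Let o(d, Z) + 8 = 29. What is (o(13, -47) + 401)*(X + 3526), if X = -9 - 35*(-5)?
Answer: 1558024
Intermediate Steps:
o(d, Z) = 21 (o(d, Z) = -8 + 29 = 21)
X = 166 (X = -9 + 175 = 166)
(o(13, -47) + 401)*(X + 3526) = (21 + 401)*(166 + 3526) = 422*3692 = 1558024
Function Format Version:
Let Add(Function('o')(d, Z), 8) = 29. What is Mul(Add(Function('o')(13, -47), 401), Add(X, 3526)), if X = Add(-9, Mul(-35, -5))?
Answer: 1558024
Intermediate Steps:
Function('o')(d, Z) = 21 (Function('o')(d, Z) = Add(-8, 29) = 21)
X = 166 (X = Add(-9, 175) = 166)
Mul(Add(Function('o')(13, -47), 401), Add(X, 3526)) = Mul(Add(21, 401), Add(166, 3526)) = Mul(422, 3692) = 1558024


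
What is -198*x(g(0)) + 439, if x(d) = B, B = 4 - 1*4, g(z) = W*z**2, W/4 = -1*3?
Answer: 439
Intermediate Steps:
W = -12 (W = 4*(-1*3) = 4*(-3) = -12)
g(z) = -12*z**2
B = 0 (B = 4 - 4 = 0)
x(d) = 0
-198*x(g(0)) + 439 = -198*0 + 439 = 0 + 439 = 439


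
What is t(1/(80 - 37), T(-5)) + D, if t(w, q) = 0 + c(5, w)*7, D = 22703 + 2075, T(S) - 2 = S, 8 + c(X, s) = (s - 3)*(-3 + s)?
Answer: 45825666/1849 ≈ 24784.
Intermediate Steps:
c(X, s) = -8 + (-3 + s)**2 (c(X, s) = -8 + (s - 3)*(-3 + s) = -8 + (-3 + s)*(-3 + s) = -8 + (-3 + s)**2)
T(S) = 2 + S
D = 24778
t(w, q) = -56 + 7*(-3 + w)**2 (t(w, q) = 0 + (-8 + (-3 + w)**2)*7 = 0 + (-56 + 7*(-3 + w)**2) = -56 + 7*(-3 + w)**2)
t(1/(80 - 37), T(-5)) + D = (-56 + 7*(-3 + 1/(80 - 37))**2) + 24778 = (-56 + 7*(-3 + 1/43)**2) + 24778 = (-56 + 7*(-128/43)**2) + 24778 = (-56 + 7*(16384/1849)) + 24778 = (-56 + 114688/1849) + 24778 = 11144/1849 + 24778 = 45825666/1849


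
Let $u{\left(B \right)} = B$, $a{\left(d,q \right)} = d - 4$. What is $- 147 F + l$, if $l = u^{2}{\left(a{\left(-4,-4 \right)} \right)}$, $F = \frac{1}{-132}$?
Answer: $\frac{2865}{44} \approx 65.114$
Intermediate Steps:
$a{\left(d,q \right)} = -4 + d$
$F = - \frac{1}{132} \approx -0.0075758$
$l = 64$ ($l = \left(-4 - 4\right)^{2} = \left(-8\right)^{2} = 64$)
$- 147 F + l = \left(-147\right) \left(- \frac{1}{132}\right) + 64 = \frac{49}{44} + 64 = \frac{2865}{44}$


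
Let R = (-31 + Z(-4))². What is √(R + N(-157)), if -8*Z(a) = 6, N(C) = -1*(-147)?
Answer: √18481/4 ≈ 33.986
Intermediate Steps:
N(C) = 147
Z(a) = -¾ (Z(a) = -⅛*6 = -¾)
R = 16129/16 (R = (-31 - ¾)² = (-127/4)² = 16129/16 ≈ 1008.1)
√(R + N(-157)) = √(16129/16 + 147) = √(18481/16) = √18481/4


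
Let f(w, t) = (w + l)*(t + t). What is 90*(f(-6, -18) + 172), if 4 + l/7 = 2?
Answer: 80280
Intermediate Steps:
l = -14 (l = -28 + 7*2 = -28 + 14 = -14)
f(w, t) = 2*t*(-14 + w) (f(w, t) = (w - 14)*(t + t) = (-14 + w)*(2*t) = 2*t*(-14 + w))
90*(f(-6, -18) + 172) = 90*(2*(-18)*(-14 - 6) + 172) = 90*(2*(-18)*(-20) + 172) = 90*(720 + 172) = 90*892 = 80280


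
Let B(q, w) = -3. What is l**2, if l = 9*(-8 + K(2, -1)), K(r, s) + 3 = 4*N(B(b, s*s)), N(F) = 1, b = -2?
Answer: 3969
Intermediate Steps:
K(r, s) = 1 (K(r, s) = -3 + 4*1 = -3 + 4 = 1)
l = -63 (l = 9*(-8 + 1) = 9*(-7) = -63)
l**2 = (-63)**2 = 3969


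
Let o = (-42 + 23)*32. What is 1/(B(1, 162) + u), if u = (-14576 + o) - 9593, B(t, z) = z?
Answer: -1/24615 ≈ -4.0626e-5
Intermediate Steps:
o = -608 (o = -19*32 = -608)
u = -24777 (u = (-14576 - 608) - 9593 = -15184 - 9593 = -24777)
1/(B(1, 162) + u) = 1/(162 - 24777) = 1/(-24615) = -1/24615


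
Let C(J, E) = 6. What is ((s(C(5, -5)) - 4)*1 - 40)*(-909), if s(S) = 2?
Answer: 38178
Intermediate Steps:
((s(C(5, -5)) - 4)*1 - 40)*(-909) = ((2 - 4)*1 - 40)*(-909) = (-2*1 - 40)*(-909) = (-2 - 40)*(-909) = -42*(-909) = 38178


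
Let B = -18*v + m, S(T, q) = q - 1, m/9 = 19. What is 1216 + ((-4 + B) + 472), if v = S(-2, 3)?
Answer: 1819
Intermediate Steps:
m = 171 (m = 9*19 = 171)
S(T, q) = -1 + q
v = 2 (v = -1 + 3 = 2)
B = 135 (B = -18*2 + 171 = -36 + 171 = 135)
1216 + ((-4 + B) + 472) = 1216 + ((-4 + 135) + 472) = 1216 + (131 + 472) = 1216 + 603 = 1819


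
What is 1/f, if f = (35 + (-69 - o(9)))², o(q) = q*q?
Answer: 1/13225 ≈ 7.5614e-5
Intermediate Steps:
o(q) = q²
f = 13225 (f = (35 + (-69 - 1*9²))² = (35 + (-69 - 1*81))² = (35 + (-69 - 81))² = (35 - 150)² = (-115)² = 13225)
1/f = 1/13225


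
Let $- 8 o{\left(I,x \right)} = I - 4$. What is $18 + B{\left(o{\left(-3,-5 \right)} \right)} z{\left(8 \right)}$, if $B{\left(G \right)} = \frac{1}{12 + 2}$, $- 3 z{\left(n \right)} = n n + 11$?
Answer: $\frac{227}{14} \approx 16.214$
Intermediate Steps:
$z{\left(n \right)} = - \frac{11}{3} - \frac{n^{2}}{3}$ ($z{\left(n \right)} = - \frac{n n + 11}{3} = - \frac{n^{2} + 11}{3} = - \frac{11 + n^{2}}{3} = - \frac{11}{3} - \frac{n^{2}}{3}$)
$o{\left(I,x \right)} = \frac{1}{2} - \frac{I}{8}$ ($o{\left(I,x \right)} = - \frac{I - 4}{8} = - \frac{-4 + I}{8} = \frac{1}{2} - \frac{I}{8}$)
$B{\left(G \right)} = \frac{1}{14}$
$18 + B{\left(o{\left(-3,-5 \right)} \right)} z{\left(8 \right)} = 18 + \frac{- \frac{11}{3} - \frac{8^{2}}{3}}{14} = 18 + \frac{- \frac{11}{3} - \frac{64}{3}}{14} = 18 + \frac{1}{14} \left(-25\right) = 18 - \frac{25}{14} = \frac{227}{14}$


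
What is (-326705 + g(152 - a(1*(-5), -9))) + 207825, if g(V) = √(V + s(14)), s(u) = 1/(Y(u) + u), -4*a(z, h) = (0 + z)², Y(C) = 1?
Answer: -118880 + √142485/30 ≈ -1.1887e+5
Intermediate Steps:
a(z, h) = -z²/4 (a(z, h) = -(0 + z)²/4 = -z²/4)
s(u) = 1/(1 + u)
g(V) = √(1/15 + V) (g(V) = √(V + 1/(1 + 14)) = √(V + 1/15) = √(1/15 + V))
(-326705 + g(152 - a(1*(-5), -9))) + 207825 = (-326705 + √(15 + 225*(152 - (-1)*(1*(-5))²/4))/15) + 207825 = (-326705 + √(15 + 225*(152 - (-1)*(-5)²/4))/15) + 207825 = (-326705 + √(15 + 225*(152 - (-1)*25/4))/15) + 207825 = (-326705 + √(15 + 225*(152 - 1*(-25/4)))/15) + 207825 = (-326705 + √(15 + 225*(152 + 25/4))/15) + 207825 = (-326705 + √(15 + 225*(633/4))/15) + 207825 = (-326705 + √(15 + 142425/4)/15) + 207825 = (-326705 + √(142485/4)/15) + 207825 = (-326705 + (√142485/2)/15) + 207825 = (-326705 + √142485/30) + 207825 = -118880 + √142485/30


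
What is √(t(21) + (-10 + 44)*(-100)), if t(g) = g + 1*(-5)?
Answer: 6*I*√94 ≈ 58.172*I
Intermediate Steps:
t(g) = -5 + g (t(g) = g - 5 = -5 + g)
√(t(21) + (-10 + 44)*(-100)) = √((-5 + 21) + (-10 + 44)*(-100)) = √(16 + 34*(-100)) = √(16 - 3400) = √(-3384) = 6*I*√94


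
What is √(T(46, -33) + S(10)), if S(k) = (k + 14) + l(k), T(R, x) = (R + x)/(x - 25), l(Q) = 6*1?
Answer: √100166/58 ≈ 5.4567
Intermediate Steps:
l(Q) = 6
T(R, x) = (R + x)/(-25 + x)
S(k) = 20 + k (S(k) = (k + 14) + 6 = (14 + k) + 6 = 20 + k)
√(T(46, -33) + S(10)) = √((46 - 33)/(-25 - 33) + (20 + 10)) = √(13/(-58) + 30) = √(-1/58*13 + 30) = √(-13/58 + 30) = √(1727/58) = √100166/58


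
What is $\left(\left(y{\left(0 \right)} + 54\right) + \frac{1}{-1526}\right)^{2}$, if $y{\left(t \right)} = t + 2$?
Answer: $\frac{7302557025}{2328676} \approx 3135.9$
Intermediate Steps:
$y{\left(t \right)} = 2 + t$
$\left(\left(y{\left(0 \right)} + 54\right) + \frac{1}{-1526}\right)^{2} = \left(\left(\left(2 + 0\right) + 54\right) + \frac{1}{-1526}\right)^{2} = \left(\left(2 + 54\right) - \frac{1}{1526}\right)^{2} = \left(56 - \frac{1}{1526}\right)^{2} = \left(\frac{85455}{1526}\right)^{2} = \frac{7302557025}{2328676}$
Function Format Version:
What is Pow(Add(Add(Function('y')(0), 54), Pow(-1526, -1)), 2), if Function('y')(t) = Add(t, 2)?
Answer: Rational(7302557025, 2328676) ≈ 3135.9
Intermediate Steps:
Function('y')(t) = Add(2, t)
Pow(Add(Add(Function('y')(0), 54), Pow(-1526, -1)), 2) = Pow(Add(Add(Add(2, 0), 54), Pow(-1526, -1)), 2) = Pow(Add(Add(2, 54), Rational(-1, 1526)), 2) = Pow(Add(56, Rational(-1, 1526)), 2) = Pow(Rational(85455, 1526), 2) = Rational(7302557025, 2328676)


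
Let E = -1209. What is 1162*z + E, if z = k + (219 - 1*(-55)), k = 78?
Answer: 407815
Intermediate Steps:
z = 352 (z = 78 + (219 - 1*(-55)) = 78 + (219 + 55) = 78 + 274 = 352)
1162*z + E = 1162*352 - 1209 = 409024 - 1209 = 407815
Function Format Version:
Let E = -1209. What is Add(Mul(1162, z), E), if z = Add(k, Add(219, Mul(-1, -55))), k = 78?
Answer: 407815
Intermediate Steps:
z = 352 (z = Add(78, Add(219, Mul(-1, -55))) = Add(78, Add(219, 55)) = Add(78, 274) = 352)
Add(Mul(1162, z), E) = Add(Mul(1162, 352), -1209) = Add(409024, -1209) = 407815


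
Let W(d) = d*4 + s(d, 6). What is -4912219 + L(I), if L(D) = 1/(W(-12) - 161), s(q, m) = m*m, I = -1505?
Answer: -849813888/173 ≈ -4.9122e+6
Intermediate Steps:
s(q, m) = m**2
W(d) = 36 + 4*d (W(d) = d*4 + 6**2 = 4*d + 36 = 36 + 4*d)
L(D) = -1/173 (L(D) = 1/((36 + 4*(-12)) - 161) = 1/((36 - 48) - 161) = 1/(-12 - 161) = 1/(-173) = -1/173)
-4912219 + L(I) = -4912219 - 1/173 = -849813888/173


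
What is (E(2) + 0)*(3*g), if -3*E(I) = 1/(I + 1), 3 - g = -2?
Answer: -5/3 ≈ -1.6667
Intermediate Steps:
g = 5 (g = 3 - 1*(-2) = 3 + 2 = 5)
E(I) = -1/(3*(1 + I)) (E(I) = -1/(3*(I + 1)) = -1/(3*(1 + I)))
(E(2) + 0)*(3*g) = (-1/(3 + 3*2) + 0)*(3*5) = (-1/(3 + 6) + 0)*15 = (-1/9 + 0)*15 = (-1*⅑ + 0)*15 = (-⅑ + 0)*15 = -⅑*15 = -5/3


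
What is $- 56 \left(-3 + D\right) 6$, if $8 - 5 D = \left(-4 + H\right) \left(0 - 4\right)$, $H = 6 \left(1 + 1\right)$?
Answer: $-1680$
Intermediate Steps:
$H = 12$ ($H = 6 \cdot 2 = 12$)
$D = 8$ ($D = \frac{8}{5} - \frac{\left(-4 + 12\right) \left(0 - 4\right)}{5} = \frac{8}{5} - \frac{8 \left(-4\right)}{5} = \frac{8}{5} - - \frac{32}{5} = \frac{8}{5} + \frac{32}{5} = 8$)
$- 56 \left(-3 + D\right) 6 = - 56 \left(-3 + 8\right) 6 = - 56 \cdot 5 \cdot 6 = \left(-56\right) 30 = -1680$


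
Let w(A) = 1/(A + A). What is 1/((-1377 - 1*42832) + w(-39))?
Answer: -78/3448303 ≈ -2.2620e-5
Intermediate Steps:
w(A) = 1/(2*A)
1/((-1377 - 1*42832) + w(-39)) = 1/((-1377 - 1*42832) + (½)/(-39)) = 1/((-1377 - 42832) + (½)*(-1/39)) = 1/(-44209 - 1/78) = 1/(-3448303/78) = -78/3448303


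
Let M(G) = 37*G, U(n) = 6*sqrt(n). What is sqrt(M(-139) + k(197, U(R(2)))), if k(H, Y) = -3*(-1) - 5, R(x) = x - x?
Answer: 7*I*sqrt(105) ≈ 71.729*I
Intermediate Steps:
R(x) = 0
k(H, Y) = -2 (k(H, Y) = 3 - 5 = -2)
sqrt(M(-139) + k(197, U(R(2)))) = sqrt(37*(-139) - 2) = sqrt(-5143 - 2) = sqrt(-5145) = 7*I*sqrt(105)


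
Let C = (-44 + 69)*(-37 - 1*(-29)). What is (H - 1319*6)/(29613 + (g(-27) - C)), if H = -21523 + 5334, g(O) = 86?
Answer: -24103/29899 ≈ -0.80615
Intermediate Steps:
C = -200 (C = 25*(-37 + 29) = 25*(-8) = -200)
H = -16189
(H - 1319*6)/(29613 + (g(-27) - C)) = (-16189 - 1319*6)/(29613 + (86 - 1*(-200))) = (-16189 - 7914)/(29613 + (86 + 200)) = -24103/(29613 + 286) = -24103/29899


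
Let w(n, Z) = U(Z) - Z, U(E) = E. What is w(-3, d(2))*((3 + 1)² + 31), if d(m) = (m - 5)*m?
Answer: 0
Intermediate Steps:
d(m) = m*(-5 + m) (d(m) = (-5 + m)*m = m*(-5 + m))
w(n, Z) = 0 (w(n, Z) = Z - Z = 0)
w(-3, d(2))*((3 + 1)² + 31) = 0*((3 + 1)² + 31) = 0*(4² + 31) = 0*(16 + 31) = 0*47 = 0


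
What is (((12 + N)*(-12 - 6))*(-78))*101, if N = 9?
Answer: 2977884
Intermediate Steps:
(((12 + N)*(-12 - 6))*(-78))*101 = (((12 + 9)*(-12 - 6))*(-78))*101 = ((21*(-18))*(-78))*101 = -378*(-78)*101 = 29484*101 = 2977884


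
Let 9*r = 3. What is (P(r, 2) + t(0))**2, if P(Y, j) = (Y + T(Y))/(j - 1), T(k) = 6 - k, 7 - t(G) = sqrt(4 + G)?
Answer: 121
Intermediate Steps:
r = 1/3 (r = (1/9)*3 = 1/3 ≈ 0.33333)
t(G) = 7 - sqrt(4 + G)
P(Y, j) = 6/(-1 + j) (P(Y, j) = (Y + (6 - Y))/(j - 1) = 6/(-1 + j))
(P(r, 2) + t(0))**2 = (6/(-1 + 2) + (7 - sqrt(4 + 0)))**2 = (6/1 + (7 - sqrt(4)))**2 = (6*1 + (7 - 1*2))**2 = (6 + (7 - 2))**2 = (6 + 5)**2 = 11**2 = 121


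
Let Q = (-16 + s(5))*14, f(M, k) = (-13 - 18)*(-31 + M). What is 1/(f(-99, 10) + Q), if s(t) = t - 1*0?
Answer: 1/3876 ≈ 0.00025800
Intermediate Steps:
s(t) = t (s(t) = t + 0 = t)
f(M, k) = 961 - 31*M (f(M, k) = -31*(-31 + M) = 961 - 31*M)
Q = -154 (Q = (-16 + 5)*14 = -11*14 = -154)
1/(f(-99, 10) + Q) = 1/((961 - 31*(-99)) - 154) = 1/((961 + 3069) - 154) = 1/(4030 - 154) = 1/3876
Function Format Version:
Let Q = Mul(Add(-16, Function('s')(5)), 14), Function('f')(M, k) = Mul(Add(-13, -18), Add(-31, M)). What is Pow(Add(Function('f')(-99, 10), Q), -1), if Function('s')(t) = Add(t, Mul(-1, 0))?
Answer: Rational(1, 3876) ≈ 0.00025800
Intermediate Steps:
Function('s')(t) = t (Function('s')(t) = Add(t, 0) = t)
Function('f')(M, k) = Add(961, Mul(-31, M)) (Function('f')(M, k) = Mul(-31, Add(-31, M)) = Add(961, Mul(-31, M)))
Q = -154 (Q = Mul(Add(-16, 5), 14) = Mul(-11, 14) = -154)
Pow(Add(Function('f')(-99, 10), Q), -1) = Pow(Add(Add(961, Mul(-31, -99)), -154), -1) = Pow(Add(Add(961, 3069), -154), -1) = Pow(Add(4030, -154), -1) = Pow(3876, -1) = Rational(1, 3876)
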